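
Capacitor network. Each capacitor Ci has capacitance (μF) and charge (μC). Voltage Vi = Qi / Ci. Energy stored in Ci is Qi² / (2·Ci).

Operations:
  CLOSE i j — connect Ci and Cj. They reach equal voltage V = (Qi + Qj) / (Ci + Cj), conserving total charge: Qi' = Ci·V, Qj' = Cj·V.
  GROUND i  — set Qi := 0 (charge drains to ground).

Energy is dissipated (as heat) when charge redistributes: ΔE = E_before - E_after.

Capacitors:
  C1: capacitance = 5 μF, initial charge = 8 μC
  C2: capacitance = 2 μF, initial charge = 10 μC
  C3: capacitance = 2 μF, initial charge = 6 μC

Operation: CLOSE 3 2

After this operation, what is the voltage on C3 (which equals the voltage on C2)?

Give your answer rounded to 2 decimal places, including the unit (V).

Answer: 4.00 V

Derivation:
Initial: C1(5μF, Q=8μC, V=1.60V), C2(2μF, Q=10μC, V=5.00V), C3(2μF, Q=6μC, V=3.00V)
Op 1: CLOSE 3-2: Q_total=16.00, C_total=4.00, V=4.00; Q3=8.00, Q2=8.00; dissipated=2.000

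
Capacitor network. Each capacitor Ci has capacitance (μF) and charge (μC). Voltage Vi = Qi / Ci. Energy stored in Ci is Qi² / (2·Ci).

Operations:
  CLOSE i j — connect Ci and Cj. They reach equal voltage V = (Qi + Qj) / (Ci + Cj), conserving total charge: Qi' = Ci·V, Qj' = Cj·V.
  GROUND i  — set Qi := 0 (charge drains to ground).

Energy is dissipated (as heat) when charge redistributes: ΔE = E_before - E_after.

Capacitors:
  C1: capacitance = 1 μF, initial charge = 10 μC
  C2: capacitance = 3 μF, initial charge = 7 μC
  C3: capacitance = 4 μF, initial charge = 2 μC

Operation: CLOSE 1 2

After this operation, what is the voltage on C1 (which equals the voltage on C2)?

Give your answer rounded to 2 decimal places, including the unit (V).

Initial: C1(1μF, Q=10μC, V=10.00V), C2(3μF, Q=7μC, V=2.33V), C3(4μF, Q=2μC, V=0.50V)
Op 1: CLOSE 1-2: Q_total=17.00, C_total=4.00, V=4.25; Q1=4.25, Q2=12.75; dissipated=22.042

Answer: 4.25 V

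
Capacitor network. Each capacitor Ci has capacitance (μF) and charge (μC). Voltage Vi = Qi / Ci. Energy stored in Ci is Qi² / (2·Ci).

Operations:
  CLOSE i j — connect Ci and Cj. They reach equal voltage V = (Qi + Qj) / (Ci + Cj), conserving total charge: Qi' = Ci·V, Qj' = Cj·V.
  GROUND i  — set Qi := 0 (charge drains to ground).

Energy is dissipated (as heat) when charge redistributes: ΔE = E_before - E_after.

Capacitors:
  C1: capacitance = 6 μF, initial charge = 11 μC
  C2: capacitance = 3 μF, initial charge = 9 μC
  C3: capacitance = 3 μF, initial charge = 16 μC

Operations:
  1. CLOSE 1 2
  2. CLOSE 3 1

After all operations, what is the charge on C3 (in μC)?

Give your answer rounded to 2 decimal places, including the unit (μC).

Answer: 9.78 μC

Derivation:
Initial: C1(6μF, Q=11μC, V=1.83V), C2(3μF, Q=9μC, V=3.00V), C3(3μF, Q=16μC, V=5.33V)
Op 1: CLOSE 1-2: Q_total=20.00, C_total=9.00, V=2.22; Q1=13.33, Q2=6.67; dissipated=1.361
Op 2: CLOSE 3-1: Q_total=29.33, C_total=9.00, V=3.26; Q3=9.78, Q1=19.56; dissipated=9.679
Final charges: Q1=19.56, Q2=6.67, Q3=9.78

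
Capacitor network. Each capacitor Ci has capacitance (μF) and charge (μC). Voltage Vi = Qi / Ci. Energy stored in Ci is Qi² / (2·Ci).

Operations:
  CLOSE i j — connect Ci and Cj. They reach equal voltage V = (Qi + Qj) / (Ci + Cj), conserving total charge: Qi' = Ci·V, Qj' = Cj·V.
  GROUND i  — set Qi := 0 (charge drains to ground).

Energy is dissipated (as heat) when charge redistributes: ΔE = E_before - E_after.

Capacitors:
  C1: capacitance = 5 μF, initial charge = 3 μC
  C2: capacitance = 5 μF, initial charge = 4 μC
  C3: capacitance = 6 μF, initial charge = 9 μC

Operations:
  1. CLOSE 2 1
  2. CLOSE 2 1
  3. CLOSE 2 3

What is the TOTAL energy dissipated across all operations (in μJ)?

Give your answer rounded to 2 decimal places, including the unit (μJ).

Answer: 0.92 μJ

Derivation:
Initial: C1(5μF, Q=3μC, V=0.60V), C2(5μF, Q=4μC, V=0.80V), C3(6μF, Q=9μC, V=1.50V)
Op 1: CLOSE 2-1: Q_total=7.00, C_total=10.00, V=0.70; Q2=3.50, Q1=3.50; dissipated=0.050
Op 2: CLOSE 2-1: Q_total=7.00, C_total=10.00, V=0.70; Q2=3.50, Q1=3.50; dissipated=0.000
Op 3: CLOSE 2-3: Q_total=12.50, C_total=11.00, V=1.14; Q2=5.68, Q3=6.82; dissipated=0.873
Total dissipated: 0.923 μJ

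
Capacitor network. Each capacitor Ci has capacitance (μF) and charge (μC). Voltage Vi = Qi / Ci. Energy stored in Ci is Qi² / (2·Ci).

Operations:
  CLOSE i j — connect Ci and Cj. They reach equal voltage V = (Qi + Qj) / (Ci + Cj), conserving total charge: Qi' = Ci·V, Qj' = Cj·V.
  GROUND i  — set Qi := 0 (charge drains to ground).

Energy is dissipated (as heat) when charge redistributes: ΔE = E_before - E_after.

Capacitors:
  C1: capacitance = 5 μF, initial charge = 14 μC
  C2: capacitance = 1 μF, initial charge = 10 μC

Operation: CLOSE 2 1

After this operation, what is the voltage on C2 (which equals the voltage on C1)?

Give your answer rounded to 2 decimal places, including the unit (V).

Answer: 4.00 V

Derivation:
Initial: C1(5μF, Q=14μC, V=2.80V), C2(1μF, Q=10μC, V=10.00V)
Op 1: CLOSE 2-1: Q_total=24.00, C_total=6.00, V=4.00; Q2=4.00, Q1=20.00; dissipated=21.600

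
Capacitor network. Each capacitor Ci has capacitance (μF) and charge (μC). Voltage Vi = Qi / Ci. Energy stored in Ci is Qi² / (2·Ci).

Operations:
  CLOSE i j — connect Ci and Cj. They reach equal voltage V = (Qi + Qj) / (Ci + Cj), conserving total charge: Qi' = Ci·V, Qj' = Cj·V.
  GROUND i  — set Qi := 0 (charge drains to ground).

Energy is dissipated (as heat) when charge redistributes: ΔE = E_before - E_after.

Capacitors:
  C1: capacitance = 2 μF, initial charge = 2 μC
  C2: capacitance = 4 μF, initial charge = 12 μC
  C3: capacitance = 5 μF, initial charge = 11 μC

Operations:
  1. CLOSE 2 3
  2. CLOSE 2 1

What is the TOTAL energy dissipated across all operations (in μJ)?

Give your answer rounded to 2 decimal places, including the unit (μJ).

Answer: 2.32 μJ

Derivation:
Initial: C1(2μF, Q=2μC, V=1.00V), C2(4μF, Q=12μC, V=3.00V), C3(5μF, Q=11μC, V=2.20V)
Op 1: CLOSE 2-3: Q_total=23.00, C_total=9.00, V=2.56; Q2=10.22, Q3=12.78; dissipated=0.711
Op 2: CLOSE 2-1: Q_total=12.22, C_total=6.00, V=2.04; Q2=8.15, Q1=4.07; dissipated=1.613
Total dissipated: 2.324 μJ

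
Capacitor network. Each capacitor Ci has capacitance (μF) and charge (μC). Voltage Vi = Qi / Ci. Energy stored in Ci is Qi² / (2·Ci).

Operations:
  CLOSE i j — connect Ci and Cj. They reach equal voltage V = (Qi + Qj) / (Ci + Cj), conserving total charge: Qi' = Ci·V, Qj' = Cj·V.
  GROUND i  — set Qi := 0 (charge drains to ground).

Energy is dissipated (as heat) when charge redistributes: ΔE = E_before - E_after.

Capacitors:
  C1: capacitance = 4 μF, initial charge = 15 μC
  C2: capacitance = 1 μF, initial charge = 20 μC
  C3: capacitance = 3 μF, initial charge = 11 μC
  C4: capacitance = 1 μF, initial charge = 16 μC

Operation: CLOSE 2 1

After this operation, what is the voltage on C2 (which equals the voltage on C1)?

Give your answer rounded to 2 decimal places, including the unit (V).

Answer: 7.00 V

Derivation:
Initial: C1(4μF, Q=15μC, V=3.75V), C2(1μF, Q=20μC, V=20.00V), C3(3μF, Q=11μC, V=3.67V), C4(1μF, Q=16μC, V=16.00V)
Op 1: CLOSE 2-1: Q_total=35.00, C_total=5.00, V=7.00; Q2=7.00, Q1=28.00; dissipated=105.625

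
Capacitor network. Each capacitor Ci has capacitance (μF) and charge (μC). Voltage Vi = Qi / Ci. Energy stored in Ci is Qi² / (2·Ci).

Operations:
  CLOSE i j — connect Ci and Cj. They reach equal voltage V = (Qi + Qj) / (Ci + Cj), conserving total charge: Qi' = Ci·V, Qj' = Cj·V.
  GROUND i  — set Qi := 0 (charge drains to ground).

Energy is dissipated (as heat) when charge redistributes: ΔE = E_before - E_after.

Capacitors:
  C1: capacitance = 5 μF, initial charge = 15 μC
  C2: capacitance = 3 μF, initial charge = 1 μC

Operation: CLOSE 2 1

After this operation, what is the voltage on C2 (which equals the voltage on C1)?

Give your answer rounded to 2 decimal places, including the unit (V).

Answer: 2.00 V

Derivation:
Initial: C1(5μF, Q=15μC, V=3.00V), C2(3μF, Q=1μC, V=0.33V)
Op 1: CLOSE 2-1: Q_total=16.00, C_total=8.00, V=2.00; Q2=6.00, Q1=10.00; dissipated=6.667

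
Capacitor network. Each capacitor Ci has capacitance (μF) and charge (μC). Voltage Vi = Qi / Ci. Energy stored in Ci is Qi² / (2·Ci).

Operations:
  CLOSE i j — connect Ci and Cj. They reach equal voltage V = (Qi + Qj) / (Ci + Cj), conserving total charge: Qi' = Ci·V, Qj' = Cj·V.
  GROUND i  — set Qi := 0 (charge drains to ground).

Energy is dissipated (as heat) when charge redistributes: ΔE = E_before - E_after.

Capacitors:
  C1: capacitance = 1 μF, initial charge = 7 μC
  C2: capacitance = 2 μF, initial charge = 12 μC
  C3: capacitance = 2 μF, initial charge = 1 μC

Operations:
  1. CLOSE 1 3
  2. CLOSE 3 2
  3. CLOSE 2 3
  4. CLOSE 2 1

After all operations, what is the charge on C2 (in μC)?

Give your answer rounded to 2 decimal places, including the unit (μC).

Answer: 7.56 μC

Derivation:
Initial: C1(1μF, Q=7μC, V=7.00V), C2(2μF, Q=12μC, V=6.00V), C3(2μF, Q=1μC, V=0.50V)
Op 1: CLOSE 1-3: Q_total=8.00, C_total=3.00, V=2.67; Q1=2.67, Q3=5.33; dissipated=14.083
Op 2: CLOSE 3-2: Q_total=17.33, C_total=4.00, V=4.33; Q3=8.67, Q2=8.67; dissipated=5.556
Op 3: CLOSE 2-3: Q_total=17.33, C_total=4.00, V=4.33; Q2=8.67, Q3=8.67; dissipated=0.000
Op 4: CLOSE 2-1: Q_total=11.33, C_total=3.00, V=3.78; Q2=7.56, Q1=3.78; dissipated=0.926
Final charges: Q1=3.78, Q2=7.56, Q3=8.67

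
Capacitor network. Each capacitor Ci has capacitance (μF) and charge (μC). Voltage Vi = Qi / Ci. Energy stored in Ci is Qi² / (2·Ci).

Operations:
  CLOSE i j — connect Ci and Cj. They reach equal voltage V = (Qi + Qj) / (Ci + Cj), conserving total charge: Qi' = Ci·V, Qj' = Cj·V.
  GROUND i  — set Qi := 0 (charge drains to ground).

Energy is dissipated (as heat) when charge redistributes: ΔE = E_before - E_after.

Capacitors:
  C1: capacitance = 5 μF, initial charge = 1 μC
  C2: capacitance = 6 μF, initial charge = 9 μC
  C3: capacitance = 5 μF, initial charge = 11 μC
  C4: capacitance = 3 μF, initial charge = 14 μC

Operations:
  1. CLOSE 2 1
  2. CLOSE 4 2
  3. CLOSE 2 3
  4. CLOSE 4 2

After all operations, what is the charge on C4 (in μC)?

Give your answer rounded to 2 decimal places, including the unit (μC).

Initial: C1(5μF, Q=1μC, V=0.20V), C2(6μF, Q=9μC, V=1.50V), C3(5μF, Q=11μC, V=2.20V), C4(3μF, Q=14μC, V=4.67V)
Op 1: CLOSE 2-1: Q_total=10.00, C_total=11.00, V=0.91; Q2=5.45, Q1=4.55; dissipated=2.305
Op 2: CLOSE 4-2: Q_total=19.45, C_total=9.00, V=2.16; Q4=6.48, Q2=12.97; dissipated=14.119
Op 3: CLOSE 2-3: Q_total=23.97, C_total=11.00, V=2.18; Q2=13.07, Q3=10.90; dissipated=0.002
Op 4: CLOSE 4-2: Q_total=19.56, C_total=9.00, V=2.17; Q4=6.52, Q2=13.04; dissipated=0.000
Final charges: Q1=4.55, Q2=13.04, Q3=10.90, Q4=6.52

Answer: 6.52 μC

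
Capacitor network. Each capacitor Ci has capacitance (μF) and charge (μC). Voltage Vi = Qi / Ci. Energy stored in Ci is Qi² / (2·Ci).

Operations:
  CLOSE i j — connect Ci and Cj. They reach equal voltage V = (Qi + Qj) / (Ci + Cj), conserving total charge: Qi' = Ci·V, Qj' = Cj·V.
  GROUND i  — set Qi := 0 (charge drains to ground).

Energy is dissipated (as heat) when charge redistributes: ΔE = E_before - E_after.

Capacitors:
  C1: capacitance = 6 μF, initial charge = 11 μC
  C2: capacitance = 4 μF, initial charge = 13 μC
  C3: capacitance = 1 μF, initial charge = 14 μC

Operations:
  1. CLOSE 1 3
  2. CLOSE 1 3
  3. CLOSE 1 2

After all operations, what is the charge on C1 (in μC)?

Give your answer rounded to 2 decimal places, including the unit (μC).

Initial: C1(6μF, Q=11μC, V=1.83V), C2(4μF, Q=13μC, V=3.25V), C3(1μF, Q=14μC, V=14.00V)
Op 1: CLOSE 1-3: Q_total=25.00, C_total=7.00, V=3.57; Q1=21.43, Q3=3.57; dissipated=63.440
Op 2: CLOSE 1-3: Q_total=25.00, C_total=7.00, V=3.57; Q1=21.43, Q3=3.57; dissipated=0.000
Op 3: CLOSE 1-2: Q_total=34.43, C_total=10.00, V=3.44; Q1=20.66, Q2=13.77; dissipated=0.124
Final charges: Q1=20.66, Q2=13.77, Q3=3.57

Answer: 20.66 μC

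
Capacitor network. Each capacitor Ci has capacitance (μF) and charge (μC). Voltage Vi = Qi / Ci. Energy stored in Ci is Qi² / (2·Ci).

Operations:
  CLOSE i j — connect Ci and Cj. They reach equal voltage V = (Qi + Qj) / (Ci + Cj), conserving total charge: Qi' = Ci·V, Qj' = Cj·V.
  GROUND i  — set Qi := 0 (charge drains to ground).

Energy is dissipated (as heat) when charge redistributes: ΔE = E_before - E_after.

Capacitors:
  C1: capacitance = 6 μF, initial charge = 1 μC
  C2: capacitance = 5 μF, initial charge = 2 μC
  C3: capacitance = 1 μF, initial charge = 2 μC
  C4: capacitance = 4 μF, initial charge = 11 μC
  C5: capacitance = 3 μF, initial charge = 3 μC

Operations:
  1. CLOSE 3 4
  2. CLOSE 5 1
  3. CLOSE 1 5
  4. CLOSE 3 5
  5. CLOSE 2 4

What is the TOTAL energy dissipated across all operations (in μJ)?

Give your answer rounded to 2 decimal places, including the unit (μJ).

Answer: 8.04 μJ

Derivation:
Initial: C1(6μF, Q=1μC, V=0.17V), C2(5μF, Q=2μC, V=0.40V), C3(1μF, Q=2μC, V=2.00V), C4(4μF, Q=11μC, V=2.75V), C5(3μF, Q=3μC, V=1.00V)
Op 1: CLOSE 3-4: Q_total=13.00, C_total=5.00, V=2.60; Q3=2.60, Q4=10.40; dissipated=0.225
Op 2: CLOSE 5-1: Q_total=4.00, C_total=9.00, V=0.44; Q5=1.33, Q1=2.67; dissipated=0.694
Op 3: CLOSE 1-5: Q_total=4.00, C_total=9.00, V=0.44; Q1=2.67, Q5=1.33; dissipated=0.000
Op 4: CLOSE 3-5: Q_total=3.93, C_total=4.00, V=0.98; Q3=0.98, Q5=2.95; dissipated=1.742
Op 5: CLOSE 2-4: Q_total=12.40, C_total=9.00, V=1.38; Q2=6.89, Q4=5.51; dissipated=5.378
Total dissipated: 8.040 μJ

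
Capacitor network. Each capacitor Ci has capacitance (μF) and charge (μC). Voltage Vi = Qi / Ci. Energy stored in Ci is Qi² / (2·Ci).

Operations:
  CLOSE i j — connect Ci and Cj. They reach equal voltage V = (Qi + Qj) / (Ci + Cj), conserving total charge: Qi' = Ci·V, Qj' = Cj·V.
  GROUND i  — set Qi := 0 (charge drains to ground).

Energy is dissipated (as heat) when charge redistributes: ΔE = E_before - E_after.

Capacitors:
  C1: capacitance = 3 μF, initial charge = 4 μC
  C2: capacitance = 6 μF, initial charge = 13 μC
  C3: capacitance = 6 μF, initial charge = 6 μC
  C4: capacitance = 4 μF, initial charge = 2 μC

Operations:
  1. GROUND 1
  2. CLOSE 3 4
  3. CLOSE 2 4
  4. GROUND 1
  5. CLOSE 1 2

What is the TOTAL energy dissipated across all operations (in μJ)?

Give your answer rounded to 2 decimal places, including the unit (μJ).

Answer: 7.83 μJ

Derivation:
Initial: C1(3μF, Q=4μC, V=1.33V), C2(6μF, Q=13μC, V=2.17V), C3(6μF, Q=6μC, V=1.00V), C4(4μF, Q=2μC, V=0.50V)
Op 1: GROUND 1: Q1=0; energy lost=2.667
Op 2: CLOSE 3-4: Q_total=8.00, C_total=10.00, V=0.80; Q3=4.80, Q4=3.20; dissipated=0.300
Op 3: CLOSE 2-4: Q_total=16.20, C_total=10.00, V=1.62; Q2=9.72, Q4=6.48; dissipated=2.241
Op 4: GROUND 1: Q1=0; energy lost=0.000
Op 5: CLOSE 1-2: Q_total=9.72, C_total=9.00, V=1.08; Q1=3.24, Q2=6.48; dissipated=2.624
Total dissipated: 7.832 μJ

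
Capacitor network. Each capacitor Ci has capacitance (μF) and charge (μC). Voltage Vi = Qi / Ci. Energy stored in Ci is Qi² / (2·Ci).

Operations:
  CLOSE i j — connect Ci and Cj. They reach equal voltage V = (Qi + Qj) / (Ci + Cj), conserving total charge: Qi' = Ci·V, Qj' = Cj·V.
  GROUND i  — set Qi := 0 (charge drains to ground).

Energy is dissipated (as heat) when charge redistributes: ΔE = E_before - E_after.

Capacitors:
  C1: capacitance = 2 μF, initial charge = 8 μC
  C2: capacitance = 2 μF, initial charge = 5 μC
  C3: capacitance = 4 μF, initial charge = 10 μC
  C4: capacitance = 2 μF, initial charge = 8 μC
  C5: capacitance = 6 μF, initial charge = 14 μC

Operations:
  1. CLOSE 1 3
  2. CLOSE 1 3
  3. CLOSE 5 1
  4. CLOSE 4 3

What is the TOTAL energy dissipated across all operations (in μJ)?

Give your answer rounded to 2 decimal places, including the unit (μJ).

Initial: C1(2μF, Q=8μC, V=4.00V), C2(2μF, Q=5μC, V=2.50V), C3(4μF, Q=10μC, V=2.50V), C4(2μF, Q=8μC, V=4.00V), C5(6μF, Q=14μC, V=2.33V)
Op 1: CLOSE 1-3: Q_total=18.00, C_total=6.00, V=3.00; Q1=6.00, Q3=12.00; dissipated=1.500
Op 2: CLOSE 1-3: Q_total=18.00, C_total=6.00, V=3.00; Q1=6.00, Q3=12.00; dissipated=0.000
Op 3: CLOSE 5-1: Q_total=20.00, C_total=8.00, V=2.50; Q5=15.00, Q1=5.00; dissipated=0.333
Op 4: CLOSE 4-3: Q_total=20.00, C_total=6.00, V=3.33; Q4=6.67, Q3=13.33; dissipated=0.667
Total dissipated: 2.500 μJ

Answer: 2.50 μJ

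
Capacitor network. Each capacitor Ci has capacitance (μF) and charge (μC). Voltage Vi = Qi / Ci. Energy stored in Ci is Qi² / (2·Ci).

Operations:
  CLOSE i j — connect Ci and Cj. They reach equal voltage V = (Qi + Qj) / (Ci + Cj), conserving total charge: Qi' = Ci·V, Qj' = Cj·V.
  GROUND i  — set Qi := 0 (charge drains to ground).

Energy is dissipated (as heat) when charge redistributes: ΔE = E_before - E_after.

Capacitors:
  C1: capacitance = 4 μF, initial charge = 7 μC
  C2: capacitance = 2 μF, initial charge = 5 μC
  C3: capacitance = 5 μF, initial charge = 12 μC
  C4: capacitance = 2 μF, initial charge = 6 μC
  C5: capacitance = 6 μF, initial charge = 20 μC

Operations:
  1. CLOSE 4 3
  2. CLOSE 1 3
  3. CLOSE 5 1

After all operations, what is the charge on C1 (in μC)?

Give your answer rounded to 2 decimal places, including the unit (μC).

Answer: 11.53 μC

Derivation:
Initial: C1(4μF, Q=7μC, V=1.75V), C2(2μF, Q=5μC, V=2.50V), C3(5μF, Q=12μC, V=2.40V), C4(2μF, Q=6μC, V=3.00V), C5(6μF, Q=20μC, V=3.33V)
Op 1: CLOSE 4-3: Q_total=18.00, C_total=7.00, V=2.57; Q4=5.14, Q3=12.86; dissipated=0.257
Op 2: CLOSE 1-3: Q_total=19.86, C_total=9.00, V=2.21; Q1=8.83, Q3=11.03; dissipated=0.750
Op 3: CLOSE 5-1: Q_total=28.83, C_total=10.00, V=2.88; Q5=17.30, Q1=11.53; dissipated=1.524
Final charges: Q1=11.53, Q2=5.00, Q3=11.03, Q4=5.14, Q5=17.30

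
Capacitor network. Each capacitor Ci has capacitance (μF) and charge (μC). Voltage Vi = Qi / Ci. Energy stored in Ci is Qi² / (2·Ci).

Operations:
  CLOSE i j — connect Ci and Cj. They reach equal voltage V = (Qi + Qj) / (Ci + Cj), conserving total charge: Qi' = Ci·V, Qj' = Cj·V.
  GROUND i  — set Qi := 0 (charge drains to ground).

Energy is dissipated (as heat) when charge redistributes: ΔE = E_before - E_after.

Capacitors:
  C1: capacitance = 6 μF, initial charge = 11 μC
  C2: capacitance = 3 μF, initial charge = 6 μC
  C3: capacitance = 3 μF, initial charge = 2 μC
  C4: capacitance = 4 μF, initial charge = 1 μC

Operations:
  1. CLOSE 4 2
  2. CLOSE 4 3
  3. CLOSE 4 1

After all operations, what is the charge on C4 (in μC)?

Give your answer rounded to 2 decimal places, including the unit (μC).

Answer: 5.77 μC

Derivation:
Initial: C1(6μF, Q=11μC, V=1.83V), C2(3μF, Q=6μC, V=2.00V), C3(3μF, Q=2μC, V=0.67V), C4(4μF, Q=1μC, V=0.25V)
Op 1: CLOSE 4-2: Q_total=7.00, C_total=7.00, V=1.00; Q4=4.00, Q2=3.00; dissipated=2.625
Op 2: CLOSE 4-3: Q_total=6.00, C_total=7.00, V=0.86; Q4=3.43, Q3=2.57; dissipated=0.095
Op 3: CLOSE 4-1: Q_total=14.43, C_total=10.00, V=1.44; Q4=5.77, Q1=8.66; dissipated=1.144
Final charges: Q1=8.66, Q2=3.00, Q3=2.57, Q4=5.77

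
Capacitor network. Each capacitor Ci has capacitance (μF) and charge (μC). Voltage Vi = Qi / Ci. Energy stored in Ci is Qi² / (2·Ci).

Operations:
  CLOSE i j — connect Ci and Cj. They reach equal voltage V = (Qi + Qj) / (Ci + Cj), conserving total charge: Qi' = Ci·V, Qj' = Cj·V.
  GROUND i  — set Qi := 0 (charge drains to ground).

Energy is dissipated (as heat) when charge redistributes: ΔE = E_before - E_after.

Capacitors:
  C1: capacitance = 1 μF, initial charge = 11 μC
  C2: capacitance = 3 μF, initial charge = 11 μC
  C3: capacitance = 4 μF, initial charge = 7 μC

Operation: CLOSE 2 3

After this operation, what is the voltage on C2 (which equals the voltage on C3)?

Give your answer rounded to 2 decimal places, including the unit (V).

Initial: C1(1μF, Q=11μC, V=11.00V), C2(3μF, Q=11μC, V=3.67V), C3(4μF, Q=7μC, V=1.75V)
Op 1: CLOSE 2-3: Q_total=18.00, C_total=7.00, V=2.57; Q2=7.71, Q3=10.29; dissipated=3.149

Answer: 2.57 V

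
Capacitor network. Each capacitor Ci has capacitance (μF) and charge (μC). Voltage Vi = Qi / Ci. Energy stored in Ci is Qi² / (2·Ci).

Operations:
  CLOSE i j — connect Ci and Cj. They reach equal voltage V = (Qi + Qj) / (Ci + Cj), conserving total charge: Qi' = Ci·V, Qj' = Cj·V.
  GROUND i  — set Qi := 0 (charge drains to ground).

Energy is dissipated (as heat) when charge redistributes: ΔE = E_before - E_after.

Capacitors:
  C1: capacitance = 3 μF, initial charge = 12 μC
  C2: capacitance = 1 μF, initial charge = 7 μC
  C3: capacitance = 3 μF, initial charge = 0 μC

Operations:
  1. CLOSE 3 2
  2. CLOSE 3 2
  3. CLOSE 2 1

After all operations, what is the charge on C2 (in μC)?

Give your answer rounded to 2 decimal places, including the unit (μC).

Answer: 3.44 μC

Derivation:
Initial: C1(3μF, Q=12μC, V=4.00V), C2(1μF, Q=7μC, V=7.00V), C3(3μF, Q=0μC, V=0.00V)
Op 1: CLOSE 3-2: Q_total=7.00, C_total=4.00, V=1.75; Q3=5.25, Q2=1.75; dissipated=18.375
Op 2: CLOSE 3-2: Q_total=7.00, C_total=4.00, V=1.75; Q3=5.25, Q2=1.75; dissipated=0.000
Op 3: CLOSE 2-1: Q_total=13.75, C_total=4.00, V=3.44; Q2=3.44, Q1=10.31; dissipated=1.898
Final charges: Q1=10.31, Q2=3.44, Q3=5.25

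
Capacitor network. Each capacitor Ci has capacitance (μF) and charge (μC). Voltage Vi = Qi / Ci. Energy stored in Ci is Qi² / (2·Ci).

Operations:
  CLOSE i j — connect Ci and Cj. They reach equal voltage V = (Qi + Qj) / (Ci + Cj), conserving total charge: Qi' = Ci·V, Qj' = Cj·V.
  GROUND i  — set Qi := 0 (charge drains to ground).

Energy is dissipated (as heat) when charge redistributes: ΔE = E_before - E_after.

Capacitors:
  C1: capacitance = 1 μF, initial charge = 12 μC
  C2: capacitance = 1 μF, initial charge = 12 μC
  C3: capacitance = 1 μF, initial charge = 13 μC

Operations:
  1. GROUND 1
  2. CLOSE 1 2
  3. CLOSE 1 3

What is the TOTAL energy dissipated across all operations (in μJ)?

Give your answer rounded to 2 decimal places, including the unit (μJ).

Initial: C1(1μF, Q=12μC, V=12.00V), C2(1μF, Q=12μC, V=12.00V), C3(1μF, Q=13μC, V=13.00V)
Op 1: GROUND 1: Q1=0; energy lost=72.000
Op 2: CLOSE 1-2: Q_total=12.00, C_total=2.00, V=6.00; Q1=6.00, Q2=6.00; dissipated=36.000
Op 3: CLOSE 1-3: Q_total=19.00, C_total=2.00, V=9.50; Q1=9.50, Q3=9.50; dissipated=12.250
Total dissipated: 120.250 μJ

Answer: 120.25 μJ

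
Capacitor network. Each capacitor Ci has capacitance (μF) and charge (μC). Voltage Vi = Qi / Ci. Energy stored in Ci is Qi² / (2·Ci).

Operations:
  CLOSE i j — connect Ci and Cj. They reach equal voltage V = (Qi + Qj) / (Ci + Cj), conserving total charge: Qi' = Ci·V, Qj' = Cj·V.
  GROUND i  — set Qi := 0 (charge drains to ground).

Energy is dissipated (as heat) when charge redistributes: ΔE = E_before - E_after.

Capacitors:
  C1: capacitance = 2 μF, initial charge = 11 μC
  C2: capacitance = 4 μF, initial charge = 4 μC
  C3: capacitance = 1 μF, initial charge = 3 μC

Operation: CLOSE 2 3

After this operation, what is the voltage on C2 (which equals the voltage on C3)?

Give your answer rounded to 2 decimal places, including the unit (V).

Initial: C1(2μF, Q=11μC, V=5.50V), C2(4μF, Q=4μC, V=1.00V), C3(1μF, Q=3μC, V=3.00V)
Op 1: CLOSE 2-3: Q_total=7.00, C_total=5.00, V=1.40; Q2=5.60, Q3=1.40; dissipated=1.600

Answer: 1.40 V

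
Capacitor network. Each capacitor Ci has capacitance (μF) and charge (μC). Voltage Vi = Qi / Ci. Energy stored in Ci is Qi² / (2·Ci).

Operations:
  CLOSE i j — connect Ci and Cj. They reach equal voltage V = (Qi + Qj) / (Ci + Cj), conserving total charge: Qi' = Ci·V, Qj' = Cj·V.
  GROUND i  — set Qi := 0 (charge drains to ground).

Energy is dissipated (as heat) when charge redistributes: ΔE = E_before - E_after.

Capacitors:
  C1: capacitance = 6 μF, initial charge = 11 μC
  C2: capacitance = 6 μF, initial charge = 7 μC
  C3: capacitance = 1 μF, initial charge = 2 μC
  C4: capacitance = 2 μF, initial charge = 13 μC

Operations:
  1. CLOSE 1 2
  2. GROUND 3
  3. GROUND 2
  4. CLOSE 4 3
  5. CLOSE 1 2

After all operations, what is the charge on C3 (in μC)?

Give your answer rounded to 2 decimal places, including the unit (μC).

Initial: C1(6μF, Q=11μC, V=1.83V), C2(6μF, Q=7μC, V=1.17V), C3(1μF, Q=2μC, V=2.00V), C4(2μF, Q=13μC, V=6.50V)
Op 1: CLOSE 1-2: Q_total=18.00, C_total=12.00, V=1.50; Q1=9.00, Q2=9.00; dissipated=0.667
Op 2: GROUND 3: Q3=0; energy lost=2.000
Op 3: GROUND 2: Q2=0; energy lost=6.750
Op 4: CLOSE 4-3: Q_total=13.00, C_total=3.00, V=4.33; Q4=8.67, Q3=4.33; dissipated=14.083
Op 5: CLOSE 1-2: Q_total=9.00, C_total=12.00, V=0.75; Q1=4.50, Q2=4.50; dissipated=3.375
Final charges: Q1=4.50, Q2=4.50, Q3=4.33, Q4=8.67

Answer: 4.33 μC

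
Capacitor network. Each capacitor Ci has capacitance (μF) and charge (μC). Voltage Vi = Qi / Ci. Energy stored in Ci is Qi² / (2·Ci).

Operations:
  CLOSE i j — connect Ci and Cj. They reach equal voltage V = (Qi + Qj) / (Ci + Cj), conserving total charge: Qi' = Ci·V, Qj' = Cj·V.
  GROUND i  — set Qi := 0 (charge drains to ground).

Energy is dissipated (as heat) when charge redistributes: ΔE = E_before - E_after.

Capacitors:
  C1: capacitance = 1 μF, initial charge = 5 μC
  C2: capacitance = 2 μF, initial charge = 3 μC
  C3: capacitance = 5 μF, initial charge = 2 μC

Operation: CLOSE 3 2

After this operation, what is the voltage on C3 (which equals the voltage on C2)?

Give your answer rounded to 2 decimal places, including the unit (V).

Initial: C1(1μF, Q=5μC, V=5.00V), C2(2μF, Q=3μC, V=1.50V), C3(5μF, Q=2μC, V=0.40V)
Op 1: CLOSE 3-2: Q_total=5.00, C_total=7.00, V=0.71; Q3=3.57, Q2=1.43; dissipated=0.864

Answer: 0.71 V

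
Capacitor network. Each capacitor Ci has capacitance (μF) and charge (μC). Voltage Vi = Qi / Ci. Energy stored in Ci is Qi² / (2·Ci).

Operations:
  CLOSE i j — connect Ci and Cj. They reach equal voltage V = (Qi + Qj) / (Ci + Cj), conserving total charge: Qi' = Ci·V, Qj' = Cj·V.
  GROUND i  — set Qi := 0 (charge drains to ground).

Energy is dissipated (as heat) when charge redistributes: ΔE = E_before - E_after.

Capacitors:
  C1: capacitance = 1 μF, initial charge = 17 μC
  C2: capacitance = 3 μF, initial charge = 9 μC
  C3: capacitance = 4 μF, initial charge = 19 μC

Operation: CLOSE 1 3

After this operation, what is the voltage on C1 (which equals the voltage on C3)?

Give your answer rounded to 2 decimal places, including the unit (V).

Initial: C1(1μF, Q=17μC, V=17.00V), C2(3μF, Q=9μC, V=3.00V), C3(4μF, Q=19μC, V=4.75V)
Op 1: CLOSE 1-3: Q_total=36.00, C_total=5.00, V=7.20; Q1=7.20, Q3=28.80; dissipated=60.025

Answer: 7.20 V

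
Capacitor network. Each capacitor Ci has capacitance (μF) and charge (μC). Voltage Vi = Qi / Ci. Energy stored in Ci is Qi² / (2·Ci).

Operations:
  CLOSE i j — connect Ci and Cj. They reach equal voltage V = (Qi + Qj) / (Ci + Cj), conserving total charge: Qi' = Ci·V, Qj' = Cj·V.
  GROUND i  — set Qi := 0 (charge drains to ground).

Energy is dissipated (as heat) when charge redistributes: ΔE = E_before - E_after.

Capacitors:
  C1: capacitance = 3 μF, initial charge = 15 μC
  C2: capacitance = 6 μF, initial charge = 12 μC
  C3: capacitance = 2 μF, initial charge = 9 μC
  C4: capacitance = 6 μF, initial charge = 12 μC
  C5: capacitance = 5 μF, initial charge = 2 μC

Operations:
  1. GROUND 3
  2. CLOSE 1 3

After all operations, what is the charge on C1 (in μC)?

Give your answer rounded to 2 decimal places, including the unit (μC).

Answer: 9.00 μC

Derivation:
Initial: C1(3μF, Q=15μC, V=5.00V), C2(6μF, Q=12μC, V=2.00V), C3(2μF, Q=9μC, V=4.50V), C4(6μF, Q=12μC, V=2.00V), C5(5μF, Q=2μC, V=0.40V)
Op 1: GROUND 3: Q3=0; energy lost=20.250
Op 2: CLOSE 1-3: Q_total=15.00, C_total=5.00, V=3.00; Q1=9.00, Q3=6.00; dissipated=15.000
Final charges: Q1=9.00, Q2=12.00, Q3=6.00, Q4=12.00, Q5=2.00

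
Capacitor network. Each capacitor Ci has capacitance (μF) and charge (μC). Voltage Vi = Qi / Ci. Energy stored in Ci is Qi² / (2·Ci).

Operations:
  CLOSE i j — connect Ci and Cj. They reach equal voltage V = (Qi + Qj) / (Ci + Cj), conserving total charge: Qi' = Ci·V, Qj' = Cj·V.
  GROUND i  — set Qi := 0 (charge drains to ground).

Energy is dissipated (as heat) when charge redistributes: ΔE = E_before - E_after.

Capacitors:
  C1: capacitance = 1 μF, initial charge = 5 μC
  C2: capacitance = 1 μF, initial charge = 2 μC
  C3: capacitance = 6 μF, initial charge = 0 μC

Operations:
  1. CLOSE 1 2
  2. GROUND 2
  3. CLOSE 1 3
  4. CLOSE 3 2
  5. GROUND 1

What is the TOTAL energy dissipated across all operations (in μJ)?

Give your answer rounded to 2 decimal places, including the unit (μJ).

Answer: 13.86 μJ

Derivation:
Initial: C1(1μF, Q=5μC, V=5.00V), C2(1μF, Q=2μC, V=2.00V), C3(6μF, Q=0μC, V=0.00V)
Op 1: CLOSE 1-2: Q_total=7.00, C_total=2.00, V=3.50; Q1=3.50, Q2=3.50; dissipated=2.250
Op 2: GROUND 2: Q2=0; energy lost=6.125
Op 3: CLOSE 1-3: Q_total=3.50, C_total=7.00, V=0.50; Q1=0.50, Q3=3.00; dissipated=5.250
Op 4: CLOSE 3-2: Q_total=3.00, C_total=7.00, V=0.43; Q3=2.57, Q2=0.43; dissipated=0.107
Op 5: GROUND 1: Q1=0; energy lost=0.125
Total dissipated: 13.857 μJ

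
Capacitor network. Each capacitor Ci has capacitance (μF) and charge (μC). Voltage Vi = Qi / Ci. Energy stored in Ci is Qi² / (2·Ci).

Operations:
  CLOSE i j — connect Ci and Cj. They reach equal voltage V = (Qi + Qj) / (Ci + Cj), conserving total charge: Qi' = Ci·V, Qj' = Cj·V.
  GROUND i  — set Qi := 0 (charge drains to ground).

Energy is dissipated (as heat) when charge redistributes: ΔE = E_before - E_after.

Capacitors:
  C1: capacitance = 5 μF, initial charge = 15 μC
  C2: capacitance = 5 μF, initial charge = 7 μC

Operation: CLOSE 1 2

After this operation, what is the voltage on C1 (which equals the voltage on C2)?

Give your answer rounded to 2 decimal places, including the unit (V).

Answer: 2.20 V

Derivation:
Initial: C1(5μF, Q=15μC, V=3.00V), C2(5μF, Q=7μC, V=1.40V)
Op 1: CLOSE 1-2: Q_total=22.00, C_total=10.00, V=2.20; Q1=11.00, Q2=11.00; dissipated=3.200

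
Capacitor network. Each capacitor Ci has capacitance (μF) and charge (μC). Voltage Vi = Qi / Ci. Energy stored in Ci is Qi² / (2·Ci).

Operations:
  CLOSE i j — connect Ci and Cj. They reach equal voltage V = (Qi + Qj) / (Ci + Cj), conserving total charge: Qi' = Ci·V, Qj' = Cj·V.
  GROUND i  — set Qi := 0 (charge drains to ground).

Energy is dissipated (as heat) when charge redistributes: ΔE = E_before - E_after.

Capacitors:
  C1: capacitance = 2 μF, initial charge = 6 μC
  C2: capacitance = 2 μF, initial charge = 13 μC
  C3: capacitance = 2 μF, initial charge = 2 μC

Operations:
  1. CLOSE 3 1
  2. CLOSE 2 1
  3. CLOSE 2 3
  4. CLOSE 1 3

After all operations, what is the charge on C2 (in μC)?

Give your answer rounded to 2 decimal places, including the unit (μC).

Answer: 6.25 μC

Derivation:
Initial: C1(2μF, Q=6μC, V=3.00V), C2(2μF, Q=13μC, V=6.50V), C3(2μF, Q=2μC, V=1.00V)
Op 1: CLOSE 3-1: Q_total=8.00, C_total=4.00, V=2.00; Q3=4.00, Q1=4.00; dissipated=2.000
Op 2: CLOSE 2-1: Q_total=17.00, C_total=4.00, V=4.25; Q2=8.50, Q1=8.50; dissipated=10.125
Op 3: CLOSE 2-3: Q_total=12.50, C_total=4.00, V=3.12; Q2=6.25, Q3=6.25; dissipated=2.531
Op 4: CLOSE 1-3: Q_total=14.75, C_total=4.00, V=3.69; Q1=7.38, Q3=7.38; dissipated=0.633
Final charges: Q1=7.38, Q2=6.25, Q3=7.38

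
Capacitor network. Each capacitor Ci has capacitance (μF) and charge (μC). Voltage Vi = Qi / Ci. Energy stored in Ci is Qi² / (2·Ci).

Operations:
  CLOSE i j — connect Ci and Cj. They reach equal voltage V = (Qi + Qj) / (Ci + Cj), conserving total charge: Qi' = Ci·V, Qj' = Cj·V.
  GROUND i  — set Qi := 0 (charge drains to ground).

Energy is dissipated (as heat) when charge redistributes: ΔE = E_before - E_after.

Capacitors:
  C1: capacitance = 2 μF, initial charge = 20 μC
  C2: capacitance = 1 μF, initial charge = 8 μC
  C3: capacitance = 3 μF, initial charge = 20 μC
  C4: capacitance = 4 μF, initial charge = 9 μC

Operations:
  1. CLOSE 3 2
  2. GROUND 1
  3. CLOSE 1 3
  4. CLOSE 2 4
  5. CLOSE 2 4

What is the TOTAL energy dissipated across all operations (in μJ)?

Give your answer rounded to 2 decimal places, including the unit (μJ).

Initial: C1(2μF, Q=20μC, V=10.00V), C2(1μF, Q=8μC, V=8.00V), C3(3μF, Q=20μC, V=6.67V), C4(4μF, Q=9μC, V=2.25V)
Op 1: CLOSE 3-2: Q_total=28.00, C_total=4.00, V=7.00; Q3=21.00, Q2=7.00; dissipated=0.667
Op 2: GROUND 1: Q1=0; energy lost=100.000
Op 3: CLOSE 1-3: Q_total=21.00, C_total=5.00, V=4.20; Q1=8.40, Q3=12.60; dissipated=29.400
Op 4: CLOSE 2-4: Q_total=16.00, C_total=5.00, V=3.20; Q2=3.20, Q4=12.80; dissipated=9.025
Op 5: CLOSE 2-4: Q_total=16.00, C_total=5.00, V=3.20; Q2=3.20, Q4=12.80; dissipated=0.000
Total dissipated: 139.092 μJ

Answer: 139.09 μJ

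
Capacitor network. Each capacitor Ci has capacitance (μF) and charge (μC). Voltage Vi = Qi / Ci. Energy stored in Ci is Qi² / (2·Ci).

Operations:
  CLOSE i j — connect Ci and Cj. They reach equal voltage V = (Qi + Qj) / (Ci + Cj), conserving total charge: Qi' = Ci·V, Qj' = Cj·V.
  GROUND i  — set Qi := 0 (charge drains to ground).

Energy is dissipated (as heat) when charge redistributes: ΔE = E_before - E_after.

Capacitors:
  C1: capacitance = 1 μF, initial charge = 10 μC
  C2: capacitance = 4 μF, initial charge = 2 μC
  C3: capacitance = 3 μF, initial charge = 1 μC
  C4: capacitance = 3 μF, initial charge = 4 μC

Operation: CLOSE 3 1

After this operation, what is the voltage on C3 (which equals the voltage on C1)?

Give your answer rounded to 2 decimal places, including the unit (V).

Initial: C1(1μF, Q=10μC, V=10.00V), C2(4μF, Q=2μC, V=0.50V), C3(3μF, Q=1μC, V=0.33V), C4(3μF, Q=4μC, V=1.33V)
Op 1: CLOSE 3-1: Q_total=11.00, C_total=4.00, V=2.75; Q3=8.25, Q1=2.75; dissipated=35.042

Answer: 2.75 V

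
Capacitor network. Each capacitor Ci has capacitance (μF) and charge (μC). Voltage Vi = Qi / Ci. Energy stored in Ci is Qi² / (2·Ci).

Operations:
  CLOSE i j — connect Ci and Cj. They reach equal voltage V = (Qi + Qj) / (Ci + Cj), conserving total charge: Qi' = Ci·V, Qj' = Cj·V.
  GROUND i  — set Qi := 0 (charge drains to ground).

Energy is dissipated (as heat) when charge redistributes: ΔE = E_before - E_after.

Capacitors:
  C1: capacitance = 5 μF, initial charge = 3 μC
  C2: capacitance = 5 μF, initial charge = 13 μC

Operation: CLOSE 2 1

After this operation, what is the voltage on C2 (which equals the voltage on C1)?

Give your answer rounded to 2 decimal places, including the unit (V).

Answer: 1.60 V

Derivation:
Initial: C1(5μF, Q=3μC, V=0.60V), C2(5μF, Q=13μC, V=2.60V)
Op 1: CLOSE 2-1: Q_total=16.00, C_total=10.00, V=1.60; Q2=8.00, Q1=8.00; dissipated=5.000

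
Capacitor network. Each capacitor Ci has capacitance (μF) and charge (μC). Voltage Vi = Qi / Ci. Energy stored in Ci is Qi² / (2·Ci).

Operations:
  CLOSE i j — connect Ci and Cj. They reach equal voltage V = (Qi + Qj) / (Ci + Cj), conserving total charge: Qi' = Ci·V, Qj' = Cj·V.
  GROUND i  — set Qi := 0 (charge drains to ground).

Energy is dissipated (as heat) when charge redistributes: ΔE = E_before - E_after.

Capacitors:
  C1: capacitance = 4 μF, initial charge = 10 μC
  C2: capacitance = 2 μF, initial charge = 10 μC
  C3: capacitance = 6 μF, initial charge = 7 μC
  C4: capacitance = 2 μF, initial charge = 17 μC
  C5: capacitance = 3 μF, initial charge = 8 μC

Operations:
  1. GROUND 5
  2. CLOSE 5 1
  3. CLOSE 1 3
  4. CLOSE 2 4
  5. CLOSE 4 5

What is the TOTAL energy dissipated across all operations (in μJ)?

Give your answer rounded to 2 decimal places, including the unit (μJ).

Answer: 39.22 μJ

Derivation:
Initial: C1(4μF, Q=10μC, V=2.50V), C2(2μF, Q=10μC, V=5.00V), C3(6μF, Q=7μC, V=1.17V), C4(2μF, Q=17μC, V=8.50V), C5(3μF, Q=8μC, V=2.67V)
Op 1: GROUND 5: Q5=0; energy lost=10.667
Op 2: CLOSE 5-1: Q_total=10.00, C_total=7.00, V=1.43; Q5=4.29, Q1=5.71; dissipated=5.357
Op 3: CLOSE 1-3: Q_total=12.71, C_total=10.00, V=1.27; Q1=5.09, Q3=7.63; dissipated=0.082
Op 4: CLOSE 2-4: Q_total=27.00, C_total=4.00, V=6.75; Q2=13.50, Q4=13.50; dissipated=6.125
Op 5: CLOSE 4-5: Q_total=17.79, C_total=5.00, V=3.56; Q4=7.11, Q5=10.67; dissipated=16.991
Total dissipated: 39.222 μJ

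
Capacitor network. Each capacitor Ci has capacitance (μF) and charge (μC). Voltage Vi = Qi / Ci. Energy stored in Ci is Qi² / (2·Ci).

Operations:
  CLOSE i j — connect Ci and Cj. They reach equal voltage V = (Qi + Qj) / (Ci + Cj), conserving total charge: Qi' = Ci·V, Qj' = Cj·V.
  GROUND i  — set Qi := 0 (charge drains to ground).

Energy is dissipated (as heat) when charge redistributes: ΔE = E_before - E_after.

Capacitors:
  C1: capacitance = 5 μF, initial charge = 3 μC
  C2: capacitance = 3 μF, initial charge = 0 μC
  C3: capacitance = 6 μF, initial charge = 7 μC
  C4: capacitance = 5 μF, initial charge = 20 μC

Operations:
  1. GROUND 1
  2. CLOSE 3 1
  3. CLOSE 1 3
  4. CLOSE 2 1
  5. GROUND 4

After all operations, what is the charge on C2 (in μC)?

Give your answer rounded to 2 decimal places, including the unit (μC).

Initial: C1(5μF, Q=3μC, V=0.60V), C2(3μF, Q=0μC, V=0.00V), C3(6μF, Q=7μC, V=1.17V), C4(5μF, Q=20μC, V=4.00V)
Op 1: GROUND 1: Q1=0; energy lost=0.900
Op 2: CLOSE 3-1: Q_total=7.00, C_total=11.00, V=0.64; Q3=3.82, Q1=3.18; dissipated=1.856
Op 3: CLOSE 1-3: Q_total=7.00, C_total=11.00, V=0.64; Q1=3.18, Q3=3.82; dissipated=0.000
Op 4: CLOSE 2-1: Q_total=3.18, C_total=8.00, V=0.40; Q2=1.19, Q1=1.99; dissipated=0.380
Op 5: GROUND 4: Q4=0; energy lost=40.000
Final charges: Q1=1.99, Q2=1.19, Q3=3.82, Q4=0.00

Answer: 1.19 μC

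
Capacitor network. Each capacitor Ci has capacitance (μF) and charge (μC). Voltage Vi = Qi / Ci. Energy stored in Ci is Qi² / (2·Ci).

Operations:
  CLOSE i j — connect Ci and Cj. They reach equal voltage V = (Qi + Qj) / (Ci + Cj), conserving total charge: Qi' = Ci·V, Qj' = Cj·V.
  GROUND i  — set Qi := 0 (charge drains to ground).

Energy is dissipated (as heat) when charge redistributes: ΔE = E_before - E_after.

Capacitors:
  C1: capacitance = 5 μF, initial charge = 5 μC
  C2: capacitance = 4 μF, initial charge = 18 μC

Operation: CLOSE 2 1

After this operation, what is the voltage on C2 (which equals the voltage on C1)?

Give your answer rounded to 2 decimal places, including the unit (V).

Initial: C1(5μF, Q=5μC, V=1.00V), C2(4μF, Q=18μC, V=4.50V)
Op 1: CLOSE 2-1: Q_total=23.00, C_total=9.00, V=2.56; Q2=10.22, Q1=12.78; dissipated=13.611

Answer: 2.56 V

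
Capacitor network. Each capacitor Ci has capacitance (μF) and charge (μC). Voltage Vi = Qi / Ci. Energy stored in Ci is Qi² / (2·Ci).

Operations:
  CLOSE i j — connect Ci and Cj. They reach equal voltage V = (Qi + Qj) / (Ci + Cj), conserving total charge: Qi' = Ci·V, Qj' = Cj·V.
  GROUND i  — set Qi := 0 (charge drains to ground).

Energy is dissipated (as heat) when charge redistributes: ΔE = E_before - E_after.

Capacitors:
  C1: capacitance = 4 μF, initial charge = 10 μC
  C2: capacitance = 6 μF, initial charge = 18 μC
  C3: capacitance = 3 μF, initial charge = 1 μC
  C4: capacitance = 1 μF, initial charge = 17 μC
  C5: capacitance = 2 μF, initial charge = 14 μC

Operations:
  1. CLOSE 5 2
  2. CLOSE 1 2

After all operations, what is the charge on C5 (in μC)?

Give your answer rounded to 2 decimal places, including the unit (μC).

Answer: 8.00 μC

Derivation:
Initial: C1(4μF, Q=10μC, V=2.50V), C2(6μF, Q=18μC, V=3.00V), C3(3μF, Q=1μC, V=0.33V), C4(1μF, Q=17μC, V=17.00V), C5(2μF, Q=14μC, V=7.00V)
Op 1: CLOSE 5-2: Q_total=32.00, C_total=8.00, V=4.00; Q5=8.00, Q2=24.00; dissipated=12.000
Op 2: CLOSE 1-2: Q_total=34.00, C_total=10.00, V=3.40; Q1=13.60, Q2=20.40; dissipated=2.700
Final charges: Q1=13.60, Q2=20.40, Q3=1.00, Q4=17.00, Q5=8.00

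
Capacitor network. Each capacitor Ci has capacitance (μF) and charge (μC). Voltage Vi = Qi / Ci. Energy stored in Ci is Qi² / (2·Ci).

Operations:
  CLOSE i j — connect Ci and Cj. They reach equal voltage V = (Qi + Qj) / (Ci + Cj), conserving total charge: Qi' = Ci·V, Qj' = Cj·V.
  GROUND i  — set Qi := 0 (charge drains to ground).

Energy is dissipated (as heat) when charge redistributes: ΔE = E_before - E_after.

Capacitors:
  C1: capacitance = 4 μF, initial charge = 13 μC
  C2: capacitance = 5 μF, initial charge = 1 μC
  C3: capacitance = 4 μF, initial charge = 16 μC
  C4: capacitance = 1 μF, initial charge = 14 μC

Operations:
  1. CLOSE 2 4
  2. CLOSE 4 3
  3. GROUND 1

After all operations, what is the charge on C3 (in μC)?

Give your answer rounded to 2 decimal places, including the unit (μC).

Initial: C1(4μF, Q=13μC, V=3.25V), C2(5μF, Q=1μC, V=0.20V), C3(4μF, Q=16μC, V=4.00V), C4(1μF, Q=14μC, V=14.00V)
Op 1: CLOSE 2-4: Q_total=15.00, C_total=6.00, V=2.50; Q2=12.50, Q4=2.50; dissipated=79.350
Op 2: CLOSE 4-3: Q_total=18.50, C_total=5.00, V=3.70; Q4=3.70, Q3=14.80; dissipated=0.900
Op 3: GROUND 1: Q1=0; energy lost=21.125
Final charges: Q1=0.00, Q2=12.50, Q3=14.80, Q4=3.70

Answer: 14.80 μC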